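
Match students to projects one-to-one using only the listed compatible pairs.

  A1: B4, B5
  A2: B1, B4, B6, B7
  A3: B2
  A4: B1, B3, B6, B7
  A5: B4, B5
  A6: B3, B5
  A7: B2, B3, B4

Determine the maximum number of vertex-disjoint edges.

Unit-capacity flow: source→left, listed edges, right→sink; max matching = max flow.
Augmenting path A1→B4 (+1); matched 1.
Augmenting path A2→B1 (+1); matched 2.
Augmenting path A3→B2 (+1); matched 3.
Augmenting path A4→B3 (+1); matched 4.
Augmenting path A5→B5 (+1); matched 5.
Augmenting path A6→B3→A4→B6 (+1); matched 6.
No augmenting path remains; maximum matching = 6.
König certificate: {A2, A4, B2, B3, B4, B5} is a vertex cover of size 6 (every listed pair touches it), so no matching can be larger.

6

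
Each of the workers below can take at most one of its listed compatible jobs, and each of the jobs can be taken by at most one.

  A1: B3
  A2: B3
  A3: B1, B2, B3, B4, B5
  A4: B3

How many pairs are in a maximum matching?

Unit-capacity flow: source→left, listed edges, right→sink; max matching = max flow.
Augmenting path A1→B3 (+1); matched 1.
Augmenting path A3→B1 (+1); matched 2.
No augmenting path remains; maximum matching = 2.
König certificate: {A3, B3} is a vertex cover of size 2 (every listed pair touches it), so no matching can be larger.

2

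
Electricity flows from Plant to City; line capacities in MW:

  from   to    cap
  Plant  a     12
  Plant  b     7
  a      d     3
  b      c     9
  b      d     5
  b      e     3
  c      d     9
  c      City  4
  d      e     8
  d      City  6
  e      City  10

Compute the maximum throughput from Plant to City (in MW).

Augment Plant→a→d→City: bottleneck 3, flow now 3.
Augment Plant→b→c→City: bottleneck 4, flow now 7.
Augment Plant→b→d→City: bottleneck 3, flow now 10.
No augmenting path remains; maximum flow = 10.
In the residual graph, reachable from Plant: {Plant, a}.
Min-cut edges: Plant→b (7), a→d (3); capacity 7 + 3 = 10.
This cut is saturated, so no flow can exceed 10.

10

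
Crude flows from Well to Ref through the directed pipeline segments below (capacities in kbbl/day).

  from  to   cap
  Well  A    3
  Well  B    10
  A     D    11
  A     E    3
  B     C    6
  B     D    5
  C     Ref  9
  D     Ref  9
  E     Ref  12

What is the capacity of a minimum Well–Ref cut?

Augment Well→A→D→Ref: bottleneck 3, flow now 3.
Augment Well→B→C→Ref: bottleneck 6, flow now 9.
Augment Well→B→D→Ref: bottleneck 4, flow now 13.
No augmenting path remains; maximum flow = 13.
By max-flow min-cut, the minimum cut capacity equals the max flow.
In the residual graph, reachable from Well: {Well}.
Min-cut edges: Well→A (3), Well→B (10); capacity 3 + 10 = 13.

13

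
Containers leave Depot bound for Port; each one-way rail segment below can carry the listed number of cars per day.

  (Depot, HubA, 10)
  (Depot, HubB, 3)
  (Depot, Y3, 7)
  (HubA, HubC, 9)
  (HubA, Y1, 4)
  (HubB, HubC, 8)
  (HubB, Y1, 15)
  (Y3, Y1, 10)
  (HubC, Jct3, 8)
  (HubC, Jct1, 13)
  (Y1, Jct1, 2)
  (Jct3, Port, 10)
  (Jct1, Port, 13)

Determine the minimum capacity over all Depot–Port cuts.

14

Augment Depot→HubA→HubC→Jct3→Port: bottleneck 8, flow now 8.
Augment Depot→HubA→HubC→Jct1→Port: bottleneck 1, flow now 9.
Augment Depot→HubA→Y1→Jct1→Port: bottleneck 1, flow now 10.
Augment Depot→HubB→HubC→Jct1→Port: bottleneck 3, flow now 13.
Augment Depot→Y3→Y1→Jct1→Port: bottleneck 1, flow now 14.
No augmenting path remains; maximum flow = 14.
By max-flow min-cut, the minimum cut capacity equals the max flow.
In the residual graph, reachable from Depot: {Depot, HubA, Y3, Y1}.
Min-cut edges: Depot→HubB (3), HubA→HubC (9), Y1→Jct1 (2); capacity 3 + 9 + 2 = 14.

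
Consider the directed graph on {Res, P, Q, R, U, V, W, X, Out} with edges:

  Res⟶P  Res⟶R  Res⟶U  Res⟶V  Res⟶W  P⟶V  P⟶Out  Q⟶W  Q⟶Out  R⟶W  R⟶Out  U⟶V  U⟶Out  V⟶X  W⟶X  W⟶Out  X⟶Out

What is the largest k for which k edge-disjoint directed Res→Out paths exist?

5

Assign every edge capacity 1; by Menger, the answer equals the max flow.
Path Res→P→Out (+1); total 1.
Path Res→R→Out (+1); total 2.
Path Res→U→Out (+1); total 3.
Path Res→W→Out (+1); total 4.
Path Res→V→X→Out (+1); total 5.
No residual Res→Out path; max flow = 5.
Certifying cut of size 5: {Res→P, Res→R, Res→U, Res→V, Res→W}.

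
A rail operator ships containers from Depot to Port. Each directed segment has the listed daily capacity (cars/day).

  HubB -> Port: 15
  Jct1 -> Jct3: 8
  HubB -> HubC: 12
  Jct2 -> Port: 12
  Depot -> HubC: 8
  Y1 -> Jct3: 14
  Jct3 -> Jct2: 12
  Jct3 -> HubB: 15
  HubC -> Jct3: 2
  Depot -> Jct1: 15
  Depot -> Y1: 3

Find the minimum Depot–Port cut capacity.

Augment Depot→Jct1→Jct3→Jct2→Port: bottleneck 8, flow now 8.
Augment Depot→HubC→Jct3→Jct2→Port: bottleneck 2, flow now 10.
Augment Depot→Y1→Jct3→Jct2→Port: bottleneck 2, flow now 12.
Augment Depot→Y1→Jct3→HubB→Port: bottleneck 1, flow now 13.
No augmenting path remains; maximum flow = 13.
By max-flow min-cut, the minimum cut capacity equals the max flow.
In the residual graph, reachable from Depot: {Depot, Jct1, HubC}.
Min-cut edges: Depot→Y1 (3), Jct1→Jct3 (8), HubC→Jct3 (2); capacity 3 + 8 + 2 = 13.

13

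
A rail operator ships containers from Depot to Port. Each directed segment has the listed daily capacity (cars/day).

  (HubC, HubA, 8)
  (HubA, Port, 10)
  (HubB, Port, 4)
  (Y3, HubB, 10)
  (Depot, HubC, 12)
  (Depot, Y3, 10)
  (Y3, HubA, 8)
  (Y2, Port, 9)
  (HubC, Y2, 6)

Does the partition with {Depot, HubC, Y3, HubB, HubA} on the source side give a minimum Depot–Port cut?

Yes — it is a minimum cut (capacity 20).

Given cut capacity: 6 + 4 + 10 = 20.
Augment Depot→HubC→Y2→Port: bottleneck 6, flow now 6.
Augment Depot→HubC→HubA→Port: bottleneck 6, flow now 12.
Augment Depot→Y3→HubB→Port: bottleneck 4, flow now 16.
Augment Depot→Y3→HubA→Port: bottleneck 4, flow now 20.
No augmenting path remains; maximum flow = 20.
Cut capacity 20 equals the max flow, so it is a minimum cut.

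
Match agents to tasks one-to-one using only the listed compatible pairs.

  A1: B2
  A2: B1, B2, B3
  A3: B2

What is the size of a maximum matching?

2

Unit-capacity flow: source→left, listed edges, right→sink; max matching = max flow.
Augmenting path A1→B2 (+1); matched 1.
Augmenting path A2→B1 (+1); matched 2.
No augmenting path remains; maximum matching = 2.
König certificate: {A2, B2} is a vertex cover of size 2 (every listed pair touches it), so no matching can be larger.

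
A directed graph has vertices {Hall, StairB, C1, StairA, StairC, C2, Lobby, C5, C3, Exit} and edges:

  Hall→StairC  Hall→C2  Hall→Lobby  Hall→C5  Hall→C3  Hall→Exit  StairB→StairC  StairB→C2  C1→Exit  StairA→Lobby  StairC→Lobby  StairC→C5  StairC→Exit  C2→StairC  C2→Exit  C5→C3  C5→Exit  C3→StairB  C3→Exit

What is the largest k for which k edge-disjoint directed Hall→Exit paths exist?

5

Assign every edge capacity 1; by Menger, the answer equals the max flow.
Path Hall→Exit (+1); total 1.
Path Hall→StairC→Exit (+1); total 2.
Path Hall→C2→Exit (+1); total 3.
Path Hall→C5→Exit (+1); total 4.
Path Hall→C3→Exit (+1); total 5.
No residual Hall→Exit path; max flow = 5.
Certifying cut of size 5: {Hall→C2, Hall→C3, Hall→C5, Hall→Exit, Hall→StairC}.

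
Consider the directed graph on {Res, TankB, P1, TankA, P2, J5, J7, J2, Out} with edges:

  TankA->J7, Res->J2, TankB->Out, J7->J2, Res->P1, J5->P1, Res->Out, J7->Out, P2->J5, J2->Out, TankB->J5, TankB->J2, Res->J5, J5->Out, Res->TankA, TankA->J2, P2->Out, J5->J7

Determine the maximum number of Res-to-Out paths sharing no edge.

4

Assign every edge capacity 1; by Menger, the answer equals the max flow.
Path Res→Out (+1); total 1.
Path Res→J5→Out (+1); total 2.
Path Res→J2→Out (+1); total 3.
Path Res→TankA→J7→Out (+1); total 4.
No residual Res→Out path; max flow = 4.
Certifying cut of size 4: {Res→J2, Res→J5, Res→Out, Res→TankA}.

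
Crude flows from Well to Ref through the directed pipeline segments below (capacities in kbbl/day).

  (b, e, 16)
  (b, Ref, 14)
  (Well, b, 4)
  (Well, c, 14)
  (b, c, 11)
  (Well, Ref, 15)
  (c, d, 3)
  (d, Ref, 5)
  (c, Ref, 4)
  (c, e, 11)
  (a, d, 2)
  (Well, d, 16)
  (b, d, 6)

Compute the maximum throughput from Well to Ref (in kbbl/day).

28

Augment Well→Ref: bottleneck 15, flow now 15.
Augment Well→b→Ref: bottleneck 4, flow now 19.
Augment Well→c→Ref: bottleneck 4, flow now 23.
Augment Well→d→Ref: bottleneck 5, flow now 28.
No augmenting path remains; maximum flow = 28.
In the residual graph, reachable from Well: {Well, c, d, e}.
Min-cut edges: Well→b (4), Well→Ref (15), c→Ref (4), d→Ref (5); capacity 4 + 15 + 4 + 5 = 28.
This cut is saturated, so no flow can exceed 28.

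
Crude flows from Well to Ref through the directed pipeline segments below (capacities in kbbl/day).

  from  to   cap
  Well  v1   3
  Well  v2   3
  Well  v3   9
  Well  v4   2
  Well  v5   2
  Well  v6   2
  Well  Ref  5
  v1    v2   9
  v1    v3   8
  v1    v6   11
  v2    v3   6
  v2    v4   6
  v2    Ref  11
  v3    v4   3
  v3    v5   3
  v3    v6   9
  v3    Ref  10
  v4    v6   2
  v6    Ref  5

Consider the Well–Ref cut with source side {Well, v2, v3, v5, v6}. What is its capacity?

45

Edges leaving {Well, v2, v3, v5, v6}: Well→v1 (3), Well→v4 (2), Well→Ref (5), v2→v4 (6), v2→Ref (11), v3→v4 (3), v3→Ref (10), v6→Ref (5).
Cut capacity = 3 + 2 + 5 + 6 + 11 + 3 + 10 + 5 = 45.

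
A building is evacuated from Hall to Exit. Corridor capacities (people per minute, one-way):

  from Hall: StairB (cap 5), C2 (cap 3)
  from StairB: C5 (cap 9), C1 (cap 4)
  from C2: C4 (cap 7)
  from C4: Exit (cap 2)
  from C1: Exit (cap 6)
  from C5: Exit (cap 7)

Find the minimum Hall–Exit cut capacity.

7

Augment Hall→StairB→C1→Exit: bottleneck 4, flow now 4.
Augment Hall→StairB→C5→Exit: bottleneck 1, flow now 5.
Augment Hall→C2→C4→Exit: bottleneck 2, flow now 7.
No augmenting path remains; maximum flow = 7.
By max-flow min-cut, the minimum cut capacity equals the max flow.
In the residual graph, reachable from Hall: {Hall, C2, C4}.
Min-cut edges: Hall→StairB (5), C4→Exit (2); capacity 5 + 2 = 7.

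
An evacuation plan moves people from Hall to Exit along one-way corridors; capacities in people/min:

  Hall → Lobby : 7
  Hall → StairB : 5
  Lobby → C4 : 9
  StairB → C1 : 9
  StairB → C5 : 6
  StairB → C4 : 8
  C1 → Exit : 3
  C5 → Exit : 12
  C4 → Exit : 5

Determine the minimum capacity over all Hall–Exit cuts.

Augment Hall→Lobby→C4→Exit: bottleneck 5, flow now 5.
Augment Hall→StairB→C1→Exit: bottleneck 3, flow now 8.
Augment Hall→StairB→C5→Exit: bottleneck 2, flow now 10.
No augmenting path remains; maximum flow = 10.
By max-flow min-cut, the minimum cut capacity equals the max flow.
In the residual graph, reachable from Hall: {Hall, Lobby, C4}.
Min-cut edges: Hall→StairB (5), C4→Exit (5); capacity 5 + 5 = 10.

10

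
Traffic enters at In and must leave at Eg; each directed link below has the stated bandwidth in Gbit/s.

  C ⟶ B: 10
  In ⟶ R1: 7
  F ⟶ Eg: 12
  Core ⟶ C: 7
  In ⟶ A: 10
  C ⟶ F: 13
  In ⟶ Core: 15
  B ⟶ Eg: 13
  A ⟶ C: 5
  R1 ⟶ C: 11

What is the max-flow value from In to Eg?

19

Augment In→R1→C→B→Eg: bottleneck 7, flow now 7.
Augment In→A→C→B→Eg: bottleneck 3, flow now 10.
Augment In→A→C→F→Eg: bottleneck 2, flow now 12.
Augment In→Core→C→F→Eg: bottleneck 7, flow now 19.
No augmenting path remains; maximum flow = 19.
In the residual graph, reachable from In: {In, A, Core}.
Min-cut edges: In→R1 (7), A→C (5), Core→C (7); capacity 7 + 5 + 7 = 19.
This cut is saturated, so no flow can exceed 19.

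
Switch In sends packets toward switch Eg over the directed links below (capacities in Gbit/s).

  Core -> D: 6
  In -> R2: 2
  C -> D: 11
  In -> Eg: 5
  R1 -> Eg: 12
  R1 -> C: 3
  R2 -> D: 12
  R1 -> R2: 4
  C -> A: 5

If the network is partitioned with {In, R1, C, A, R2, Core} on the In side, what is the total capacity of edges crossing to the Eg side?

Edges leaving {In, R1, C, A, R2, Core}: In→Eg (5), R1→Eg (12), C→D (11), R2→D (12), Core→D (6).
Cut capacity = 5 + 12 + 11 + 12 + 6 = 46.

46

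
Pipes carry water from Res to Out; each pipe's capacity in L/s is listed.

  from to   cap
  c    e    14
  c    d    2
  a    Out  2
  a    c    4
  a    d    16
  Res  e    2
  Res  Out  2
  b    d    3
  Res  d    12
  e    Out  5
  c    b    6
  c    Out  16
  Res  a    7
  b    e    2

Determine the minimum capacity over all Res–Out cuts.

10

Augment Res→Out: bottleneck 2, flow now 2.
Augment Res→a→Out: bottleneck 2, flow now 4.
Augment Res→e→Out: bottleneck 2, flow now 6.
Augment Res→a→c→Out: bottleneck 4, flow now 10.
No augmenting path remains; maximum flow = 10.
By max-flow min-cut, the minimum cut capacity equals the max flow.
In the residual graph, reachable from Res: {Res, a, d}.
Min-cut edges: Res→e (2), Res→Out (2), a→c (4), a→Out (2); capacity 2 + 2 + 4 + 2 = 10.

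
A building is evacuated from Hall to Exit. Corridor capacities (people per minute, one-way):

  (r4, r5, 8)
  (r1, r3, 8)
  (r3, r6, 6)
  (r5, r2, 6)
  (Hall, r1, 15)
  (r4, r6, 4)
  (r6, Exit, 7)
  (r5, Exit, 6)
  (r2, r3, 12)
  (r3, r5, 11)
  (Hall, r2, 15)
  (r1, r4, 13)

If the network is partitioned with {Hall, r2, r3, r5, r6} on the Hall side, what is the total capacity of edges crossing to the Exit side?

Edges leaving {Hall, r2, r3, r5, r6}: Hall→r1 (15), r5→Exit (6), r6→Exit (7).
Cut capacity = 15 + 6 + 7 = 28.

28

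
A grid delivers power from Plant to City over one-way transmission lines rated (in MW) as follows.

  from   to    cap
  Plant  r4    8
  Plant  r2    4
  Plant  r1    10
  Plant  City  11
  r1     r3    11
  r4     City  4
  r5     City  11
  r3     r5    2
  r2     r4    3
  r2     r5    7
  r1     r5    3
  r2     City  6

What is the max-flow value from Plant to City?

Augment Plant→City: bottleneck 11, flow now 11.
Augment Plant→r2→City: bottleneck 4, flow now 15.
Augment Plant→r4→City: bottleneck 4, flow now 19.
Augment Plant→r1→r5→City: bottleneck 3, flow now 22.
Augment Plant→r1→r3→r5→City: bottleneck 2, flow now 24.
No augmenting path remains; maximum flow = 24.
In the residual graph, reachable from Plant: {Plant, r1, r3, r4}.
Min-cut edges: Plant→r2 (4), Plant→City (11), r1→r5 (3), r3→r5 (2), r4→City (4); capacity 4 + 11 + 3 + 2 + 4 = 24.
This cut is saturated, so no flow can exceed 24.

24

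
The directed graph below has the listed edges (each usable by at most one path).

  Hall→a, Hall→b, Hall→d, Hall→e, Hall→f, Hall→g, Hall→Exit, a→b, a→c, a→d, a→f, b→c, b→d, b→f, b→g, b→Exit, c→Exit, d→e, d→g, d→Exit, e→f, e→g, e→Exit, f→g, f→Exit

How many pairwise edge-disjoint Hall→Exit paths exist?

Assign every edge capacity 1; by Menger, the answer equals the max flow.
Path Hall→Exit (+1); total 1.
Path Hall→b→Exit (+1); total 2.
Path Hall→d→Exit (+1); total 3.
Path Hall→e→Exit (+1); total 4.
Path Hall→f→Exit (+1); total 5.
Path Hall→a→c→Exit (+1); total 6.
No residual Hall→Exit path; max flow = 6.
Certifying cut of size 6: {Hall→Exit, Hall→a, Hall→b, Hall→d, Hall→e, Hall→f}.

6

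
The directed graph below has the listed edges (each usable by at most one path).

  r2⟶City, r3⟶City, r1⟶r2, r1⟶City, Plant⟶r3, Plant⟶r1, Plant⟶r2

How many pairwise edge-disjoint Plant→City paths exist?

3

Assign every edge capacity 1; by Menger, the answer equals the max flow.
Path Plant→r1→City (+1); total 1.
Path Plant→r2→City (+1); total 2.
Path Plant→r3→City (+1); total 3.
No residual Plant→City path; max flow = 3.
Certifying cut of size 3: {Plant→r1, Plant→r2, Plant→r3}.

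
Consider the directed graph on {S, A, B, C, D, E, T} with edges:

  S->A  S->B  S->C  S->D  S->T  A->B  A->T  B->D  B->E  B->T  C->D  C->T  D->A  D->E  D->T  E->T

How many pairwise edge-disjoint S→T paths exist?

5

Assign every edge capacity 1; by Menger, the answer equals the max flow.
Path S→T (+1); total 1.
Path S→A→T (+1); total 2.
Path S→B→T (+1); total 3.
Path S→C→T (+1); total 4.
Path S→D→T (+1); total 5.
No residual S→T path; max flow = 5.
Certifying cut of size 5: {S→A, S→B, S→C, S→D, S→T}.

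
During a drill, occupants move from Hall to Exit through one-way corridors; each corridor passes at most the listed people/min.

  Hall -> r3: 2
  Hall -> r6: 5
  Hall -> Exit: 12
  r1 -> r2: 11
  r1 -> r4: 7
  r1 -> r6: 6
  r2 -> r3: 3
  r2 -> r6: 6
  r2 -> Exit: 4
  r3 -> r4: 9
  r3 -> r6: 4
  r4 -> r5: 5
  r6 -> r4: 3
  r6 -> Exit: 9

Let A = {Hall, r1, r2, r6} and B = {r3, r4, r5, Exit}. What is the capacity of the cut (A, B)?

Edges leaving {Hall, r1, r2, r6}: Hall→r3 (2), Hall→Exit (12), r1→r4 (7), r2→r3 (3), r2→Exit (4), r6→r4 (3), r6→Exit (9).
Cut capacity = 2 + 12 + 7 + 3 + 4 + 3 + 9 = 40.

40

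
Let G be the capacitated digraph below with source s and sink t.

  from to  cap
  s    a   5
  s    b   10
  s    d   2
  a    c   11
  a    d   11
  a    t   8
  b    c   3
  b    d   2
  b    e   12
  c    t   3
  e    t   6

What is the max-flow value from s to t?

Augment s→a→t: bottleneck 5, flow now 5.
Augment s→b→c→t: bottleneck 3, flow now 8.
Augment s→b→e→t: bottleneck 6, flow now 14.
No augmenting path remains; maximum flow = 14.
In the residual graph, reachable from s: {s, b, d, e}.
Min-cut edges: s→a (5), b→c (3), e→t (6); capacity 5 + 3 + 6 = 14.
This cut is saturated, so no flow can exceed 14.

14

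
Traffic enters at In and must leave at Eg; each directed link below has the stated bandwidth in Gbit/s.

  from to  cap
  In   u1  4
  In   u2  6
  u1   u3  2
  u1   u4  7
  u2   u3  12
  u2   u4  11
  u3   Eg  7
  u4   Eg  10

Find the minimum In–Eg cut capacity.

10

Augment In→u1→u3→Eg: bottleneck 2, flow now 2.
Augment In→u1→u4→Eg: bottleneck 2, flow now 4.
Augment In→u2→u3→Eg: bottleneck 5, flow now 9.
Augment In→u2→u4→Eg: bottleneck 1, flow now 10.
No augmenting path remains; maximum flow = 10.
By max-flow min-cut, the minimum cut capacity equals the max flow.
In the residual graph, reachable from In: {In}.
Min-cut edges: In→u1 (4), In→u2 (6); capacity 4 + 6 = 10.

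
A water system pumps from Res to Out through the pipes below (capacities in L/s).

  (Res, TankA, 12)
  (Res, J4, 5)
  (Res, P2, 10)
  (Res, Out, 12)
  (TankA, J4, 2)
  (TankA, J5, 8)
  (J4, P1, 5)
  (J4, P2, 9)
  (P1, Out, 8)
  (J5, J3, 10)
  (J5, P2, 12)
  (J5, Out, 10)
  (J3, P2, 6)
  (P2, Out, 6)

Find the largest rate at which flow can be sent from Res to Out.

31

Augment Res→Out: bottleneck 12, flow now 12.
Augment Res→P2→Out: bottleneck 6, flow now 18.
Augment Res→TankA→J5→Out: bottleneck 8, flow now 26.
Augment Res→J4→P1→Out: bottleneck 5, flow now 31.
No augmenting path remains; maximum flow = 31.
In the residual graph, reachable from Res: {Res, TankA, J4, P2}.
Min-cut edges: Res→Out (12), TankA→J5 (8), J4→P1 (5), P2→Out (6); capacity 12 + 8 + 5 + 6 = 31.
This cut is saturated, so no flow can exceed 31.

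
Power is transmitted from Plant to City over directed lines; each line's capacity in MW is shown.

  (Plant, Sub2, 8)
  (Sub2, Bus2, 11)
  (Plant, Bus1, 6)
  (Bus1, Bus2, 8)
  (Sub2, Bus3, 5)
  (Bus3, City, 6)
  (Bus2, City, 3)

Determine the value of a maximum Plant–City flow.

Augment Plant→Sub2→Bus3→City: bottleneck 5, flow now 5.
Augment Plant→Sub2→Bus2→City: bottleneck 3, flow now 8.
No augmenting path remains; maximum flow = 8.
In the residual graph, reachable from Plant: {Plant, Sub2, Bus1, Bus2}.
Min-cut edges: Sub2→Bus3 (5), Bus2→City (3); capacity 5 + 3 = 8.
This cut is saturated, so no flow can exceed 8.

8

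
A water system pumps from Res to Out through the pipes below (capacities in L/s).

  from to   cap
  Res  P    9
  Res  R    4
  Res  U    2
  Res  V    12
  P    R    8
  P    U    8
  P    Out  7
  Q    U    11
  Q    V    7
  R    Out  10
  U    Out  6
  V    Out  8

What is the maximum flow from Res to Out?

23

Augment Res→P→Out: bottleneck 7, flow now 7.
Augment Res→R→Out: bottleneck 4, flow now 11.
Augment Res→U→Out: bottleneck 2, flow now 13.
Augment Res→V→Out: bottleneck 8, flow now 21.
Augment Res→P→R→Out: bottleneck 2, flow now 23.
No augmenting path remains; maximum flow = 23.
In the residual graph, reachable from Res: {Res, V}.
Min-cut edges: Res→P (9), Res→R (4), Res→U (2), V→Out (8); capacity 9 + 4 + 2 + 8 = 23.
This cut is saturated, so no flow can exceed 23.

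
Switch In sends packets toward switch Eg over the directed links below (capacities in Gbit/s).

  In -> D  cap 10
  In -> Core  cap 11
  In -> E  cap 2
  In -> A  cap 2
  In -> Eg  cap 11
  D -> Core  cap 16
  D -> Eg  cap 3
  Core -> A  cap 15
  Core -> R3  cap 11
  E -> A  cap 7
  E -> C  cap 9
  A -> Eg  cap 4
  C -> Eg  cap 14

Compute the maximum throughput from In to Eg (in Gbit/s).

20

Augment In→Eg: bottleneck 11, flow now 11.
Augment In→D→Eg: bottleneck 3, flow now 14.
Augment In→A→Eg: bottleneck 2, flow now 16.
Augment In→Core→A→Eg: bottleneck 2, flow now 18.
Augment In→E→C→Eg: bottleneck 2, flow now 20.
No augmenting path remains; maximum flow = 20.
In the residual graph, reachable from In: {In, D, Core, A, R3}.
Min-cut edges: In→E (2), In→Eg (11), D→Eg (3), A→Eg (4); capacity 2 + 11 + 3 + 4 = 20.
This cut is saturated, so no flow can exceed 20.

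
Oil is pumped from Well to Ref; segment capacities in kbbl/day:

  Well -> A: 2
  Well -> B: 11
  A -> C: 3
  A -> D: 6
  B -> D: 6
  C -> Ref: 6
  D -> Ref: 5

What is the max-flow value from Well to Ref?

Augment Well→A→C→Ref: bottleneck 2, flow now 2.
Augment Well→B→D→Ref: bottleneck 5, flow now 7.
No augmenting path remains; maximum flow = 7.
In the residual graph, reachable from Well: {Well, B, D}.
Min-cut edges: Well→A (2), D→Ref (5); capacity 2 + 5 = 7.
This cut is saturated, so no flow can exceed 7.

7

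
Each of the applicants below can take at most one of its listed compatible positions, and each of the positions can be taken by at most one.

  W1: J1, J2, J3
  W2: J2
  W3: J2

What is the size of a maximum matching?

Unit-capacity flow: source→left, listed edges, right→sink; max matching = max flow.
Augmenting path W1→J1 (+1); matched 1.
Augmenting path W2→J2 (+1); matched 2.
No augmenting path remains; maximum matching = 2.
König certificate: {W1, J2} is a vertex cover of size 2 (every listed pair touches it), so no matching can be larger.

2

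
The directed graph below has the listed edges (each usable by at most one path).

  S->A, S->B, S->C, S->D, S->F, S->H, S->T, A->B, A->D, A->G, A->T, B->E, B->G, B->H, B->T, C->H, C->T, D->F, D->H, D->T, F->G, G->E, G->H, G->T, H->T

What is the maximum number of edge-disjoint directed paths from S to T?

7

Assign every edge capacity 1; by Menger, the answer equals the max flow.
Path S→T (+1); total 1.
Path S→A→T (+1); total 2.
Path S→B→T (+1); total 3.
Path S→C→T (+1); total 4.
Path S→D→T (+1); total 5.
Path S→H→T (+1); total 6.
Path S→F→G→T (+1); total 7.
No residual S→T path; max flow = 7.
Certifying cut of size 7: {S→A, S→B, S→C, S→D, S→F, S→H, S→T}.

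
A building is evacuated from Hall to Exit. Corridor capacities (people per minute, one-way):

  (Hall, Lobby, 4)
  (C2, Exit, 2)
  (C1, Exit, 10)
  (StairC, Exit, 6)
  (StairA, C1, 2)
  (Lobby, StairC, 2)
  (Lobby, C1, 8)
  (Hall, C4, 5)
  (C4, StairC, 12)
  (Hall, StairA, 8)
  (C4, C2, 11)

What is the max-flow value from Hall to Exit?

Augment Hall→StairA→C1→Exit: bottleneck 2, flow now 2.
Augment Hall→C4→StairC→Exit: bottleneck 5, flow now 7.
Augment Hall→Lobby→C1→Exit: bottleneck 4, flow now 11.
No augmenting path remains; maximum flow = 11.
In the residual graph, reachable from Hall: {Hall, StairA}.
Min-cut edges: Hall→C4 (5), Hall→Lobby (4), StairA→C1 (2); capacity 5 + 4 + 2 = 11.
This cut is saturated, so no flow can exceed 11.

11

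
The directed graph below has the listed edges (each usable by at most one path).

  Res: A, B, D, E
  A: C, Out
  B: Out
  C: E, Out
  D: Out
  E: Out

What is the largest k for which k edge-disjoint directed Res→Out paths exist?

Assign every edge capacity 1; by Menger, the answer equals the max flow.
Path Res→A→Out (+1); total 1.
Path Res→B→Out (+1); total 2.
Path Res→D→Out (+1); total 3.
Path Res→E→Out (+1); total 4.
No residual Res→Out path; max flow = 4.
Certifying cut of size 4: {Res→A, Res→B, Res→D, Res→E}.

4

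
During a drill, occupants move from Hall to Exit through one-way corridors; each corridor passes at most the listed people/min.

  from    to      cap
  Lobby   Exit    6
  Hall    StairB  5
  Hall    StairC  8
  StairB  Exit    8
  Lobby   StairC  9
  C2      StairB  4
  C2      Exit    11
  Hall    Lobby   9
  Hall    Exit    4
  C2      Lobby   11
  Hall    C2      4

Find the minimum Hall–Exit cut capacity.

19

Augment Hall→Exit: bottleneck 4, flow now 4.
Augment Hall→C2→Exit: bottleneck 4, flow now 8.
Augment Hall→Lobby→Exit: bottleneck 6, flow now 14.
Augment Hall→StairB→Exit: bottleneck 5, flow now 19.
No augmenting path remains; maximum flow = 19.
By max-flow min-cut, the minimum cut capacity equals the max flow.
In the residual graph, reachable from Hall: {Hall, Lobby, StairC}.
Min-cut edges: Hall→C2 (4), Hall→StairB (5), Hall→Exit (4), Lobby→Exit (6); capacity 4 + 5 + 4 + 6 = 19.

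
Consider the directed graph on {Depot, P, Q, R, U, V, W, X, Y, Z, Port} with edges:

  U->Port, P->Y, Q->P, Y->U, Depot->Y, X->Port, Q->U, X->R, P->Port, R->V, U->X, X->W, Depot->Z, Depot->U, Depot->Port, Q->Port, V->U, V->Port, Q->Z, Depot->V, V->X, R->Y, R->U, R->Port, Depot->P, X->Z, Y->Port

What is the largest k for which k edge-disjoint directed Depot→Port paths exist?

5

Assign every edge capacity 1; by Menger, the answer equals the max flow.
Path Depot→Port (+1); total 1.
Path Depot→P→Port (+1); total 2.
Path Depot→U→Port (+1); total 3.
Path Depot→V→Port (+1); total 4.
Path Depot→Y→Port (+1); total 5.
No residual Depot→Port path; max flow = 5.
Certifying cut of size 5: {Depot→P, Depot→Port, Depot→U, Depot→V, Depot→Y}.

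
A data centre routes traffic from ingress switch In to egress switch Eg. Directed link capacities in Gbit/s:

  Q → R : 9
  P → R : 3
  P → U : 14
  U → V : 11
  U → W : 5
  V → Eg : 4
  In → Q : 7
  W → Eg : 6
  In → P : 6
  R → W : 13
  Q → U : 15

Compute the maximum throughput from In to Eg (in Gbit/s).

10

Augment In→P→R→W→Eg: bottleneck 3, flow now 3.
Augment In→P→U→V→Eg: bottleneck 3, flow now 6.
Augment In→Q→R→W→Eg: bottleneck 3, flow now 9.
Augment In→Q→U→V→Eg: bottleneck 1, flow now 10.
No augmenting path remains; maximum flow = 10.
In the residual graph, reachable from In: {In, P, Q, R, U, V, W}.
Min-cut edges: V→Eg (4), W→Eg (6); capacity 4 + 6 = 10.
This cut is saturated, so no flow can exceed 10.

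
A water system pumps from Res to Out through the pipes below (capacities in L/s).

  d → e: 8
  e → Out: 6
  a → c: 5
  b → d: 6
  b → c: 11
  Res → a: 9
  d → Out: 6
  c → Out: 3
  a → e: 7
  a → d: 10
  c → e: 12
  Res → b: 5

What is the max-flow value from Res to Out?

14

Augment Res→a→c→Out: bottleneck 3, flow now 3.
Augment Res→a→d→Out: bottleneck 6, flow now 9.
Augment Res→b→c→e→Out: bottleneck 5, flow now 14.
No augmenting path remains; maximum flow = 14.
In the residual graph, reachable from Res: {Res}.
Min-cut edges: Res→a (9), Res→b (5); capacity 9 + 5 = 14.
This cut is saturated, so no flow can exceed 14.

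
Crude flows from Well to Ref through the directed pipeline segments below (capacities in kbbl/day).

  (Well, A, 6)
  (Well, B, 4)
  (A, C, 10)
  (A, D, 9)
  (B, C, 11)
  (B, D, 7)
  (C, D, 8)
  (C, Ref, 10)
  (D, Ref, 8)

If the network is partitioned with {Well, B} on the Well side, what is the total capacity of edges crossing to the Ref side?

Edges leaving {Well, B}: Well→A (6), B→C (11), B→D (7).
Cut capacity = 6 + 11 + 7 = 24.

24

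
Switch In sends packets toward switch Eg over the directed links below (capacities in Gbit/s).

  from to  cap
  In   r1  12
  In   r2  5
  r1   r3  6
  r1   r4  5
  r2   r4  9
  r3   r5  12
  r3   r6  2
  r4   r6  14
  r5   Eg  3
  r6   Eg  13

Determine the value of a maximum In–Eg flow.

Augment In→r1→r3→r5→Eg: bottleneck 3, flow now 3.
Augment In→r1→r3→r6→Eg: bottleneck 2, flow now 5.
Augment In→r1→r4→r6→Eg: bottleneck 5, flow now 10.
Augment In→r2→r4→r6→Eg: bottleneck 5, flow now 15.
No augmenting path remains; maximum flow = 15.
In the residual graph, reachable from In: {In, r1, r3, r5}.
Min-cut edges: In→r2 (5), r1→r4 (5), r3→r6 (2), r5→Eg (3); capacity 5 + 5 + 2 + 3 = 15.
This cut is saturated, so no flow can exceed 15.

15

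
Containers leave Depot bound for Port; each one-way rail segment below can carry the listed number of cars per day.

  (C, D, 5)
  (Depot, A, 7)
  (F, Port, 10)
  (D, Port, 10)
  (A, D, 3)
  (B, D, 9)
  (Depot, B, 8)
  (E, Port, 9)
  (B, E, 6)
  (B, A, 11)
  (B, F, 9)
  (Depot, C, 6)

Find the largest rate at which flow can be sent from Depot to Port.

Augment Depot→A→D→Port: bottleneck 3, flow now 3.
Augment Depot→B→D→Port: bottleneck 7, flow now 10.
Augment Depot→B→E→Port: bottleneck 1, flow now 11.
Augment Depot→C→D→B→E→Port: bottleneck 5, flow now 16. (uses reverse residual edge)
No augmenting path remains; maximum flow = 16.
In the residual graph, reachable from Depot: {Depot, A, C}.
Min-cut edges: Depot→B (8), A→D (3), C→D (5); capacity 8 + 3 + 5 = 16.
This cut is saturated, so no flow can exceed 16.

16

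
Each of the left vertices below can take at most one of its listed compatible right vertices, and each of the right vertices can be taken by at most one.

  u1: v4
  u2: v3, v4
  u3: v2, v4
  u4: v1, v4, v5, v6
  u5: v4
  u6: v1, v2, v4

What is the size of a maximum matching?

Unit-capacity flow: source→left, listed edges, right→sink; max matching = max flow.
Augmenting path u1→v4 (+1); matched 1.
Augmenting path u2→v3 (+1); matched 2.
Augmenting path u3→v2 (+1); matched 3.
Augmenting path u4→v1 (+1); matched 4.
Augmenting path u6→v1→u4→v5 (+1); matched 5.
No augmenting path remains; maximum matching = 5.
König certificate: {u2, u3, u4, u6, v4} is a vertex cover of size 5 (every listed pair touches it), so no matching can be larger.

5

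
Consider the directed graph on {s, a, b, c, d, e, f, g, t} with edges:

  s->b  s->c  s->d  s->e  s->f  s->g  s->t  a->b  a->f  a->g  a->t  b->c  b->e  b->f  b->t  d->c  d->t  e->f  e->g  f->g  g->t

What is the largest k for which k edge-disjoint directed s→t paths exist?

4

Assign every edge capacity 1; by Menger, the answer equals the max flow.
Path s→t (+1); total 1.
Path s→b→t (+1); total 2.
Path s→d→t (+1); total 3.
Path s→g→t (+1); total 4.
No residual s→t path; max flow = 4.
Certifying cut of size 4: {g→t, s→b, s→d, s→t}.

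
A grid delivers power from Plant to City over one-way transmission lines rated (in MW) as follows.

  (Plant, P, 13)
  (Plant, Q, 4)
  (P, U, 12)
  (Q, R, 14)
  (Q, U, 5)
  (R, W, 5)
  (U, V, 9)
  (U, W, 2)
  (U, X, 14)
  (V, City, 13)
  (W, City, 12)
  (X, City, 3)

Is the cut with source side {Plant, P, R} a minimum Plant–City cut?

Given cut capacity: 4 + 12 + 5 = 21.
Augment Plant→P→U→V→City: bottleneck 9, flow now 9.
Augment Plant→P→U→W→City: bottleneck 2, flow now 11.
Augment Plant→P→U→X→City: bottleneck 1, flow now 12.
Augment Plant→Q→R→W→City: bottleneck 4, flow now 16.
No augmenting path remains; maximum flow = 16.
In the residual graph, reachable from Plant: {Plant, P}.
Min-cut edges: Plant→Q (4), P→U (12); capacity 4 + 12 = 16.
Cut capacity 21 exceeds the max flow 16, so it is not minimum.

No — its capacity is 21, but the minimum cut has capacity 16.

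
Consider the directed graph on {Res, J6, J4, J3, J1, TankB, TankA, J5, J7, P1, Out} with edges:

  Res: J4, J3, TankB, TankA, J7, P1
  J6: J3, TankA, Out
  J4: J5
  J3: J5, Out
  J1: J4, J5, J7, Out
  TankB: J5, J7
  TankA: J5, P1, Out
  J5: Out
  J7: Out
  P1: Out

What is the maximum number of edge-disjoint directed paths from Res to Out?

5

Assign every edge capacity 1; by Menger, the answer equals the max flow.
Path Res→J3→Out (+1); total 1.
Path Res→TankA→Out (+1); total 2.
Path Res→J7→Out (+1); total 3.
Path Res→P1→Out (+1); total 4.
Path Res→J4→J5→Out (+1); total 5.
No residual Res→Out path; max flow = 5.
Certifying cut of size 5: {J5→Out, J7→Out, Res→J3, Res→P1, Res→TankA}.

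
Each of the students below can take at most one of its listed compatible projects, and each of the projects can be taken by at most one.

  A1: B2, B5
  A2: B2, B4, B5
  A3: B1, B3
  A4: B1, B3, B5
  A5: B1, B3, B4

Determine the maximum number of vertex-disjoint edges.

Unit-capacity flow: source→left, listed edges, right→sink; max matching = max flow.
Augmenting path A1→B2 (+1); matched 1.
Augmenting path A2→B4 (+1); matched 2.
Augmenting path A3→B1 (+1); matched 3.
Augmenting path A4→B3 (+1); matched 4.
Augmenting path A5→B3→A4→B5 (+1); matched 5.
No augmenting path remains; maximum matching = 5.
König certificate: {A1, A2, A3, A4, A5} is a vertex cover of size 5 (every listed pair touches it), so no matching can be larger.

5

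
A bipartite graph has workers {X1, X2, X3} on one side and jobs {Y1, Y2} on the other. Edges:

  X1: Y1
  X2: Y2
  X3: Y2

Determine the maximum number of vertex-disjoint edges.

Unit-capacity flow: source→left, listed edges, right→sink; max matching = max flow.
Augmenting path X1→Y1 (+1); matched 1.
Augmenting path X2→Y2 (+1); matched 2.
No augmenting path remains; maximum matching = 2.
König certificate: {X1, Y2} is a vertex cover of size 2 (every listed pair touches it), so no matching can be larger.

2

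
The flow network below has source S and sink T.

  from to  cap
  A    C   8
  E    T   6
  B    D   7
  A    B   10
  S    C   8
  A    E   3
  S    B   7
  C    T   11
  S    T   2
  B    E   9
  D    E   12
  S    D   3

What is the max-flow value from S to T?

Augment S→T: bottleneck 2, flow now 2.
Augment S→C→T: bottleneck 8, flow now 10.
Augment S→B→E→T: bottleneck 6, flow now 16.
No augmenting path remains; maximum flow = 16.
In the residual graph, reachable from S: {S, B, D, E}.
Min-cut edges: S→C (8), S→T (2), E→T (6); capacity 8 + 2 + 6 = 16.
This cut is saturated, so no flow can exceed 16.

16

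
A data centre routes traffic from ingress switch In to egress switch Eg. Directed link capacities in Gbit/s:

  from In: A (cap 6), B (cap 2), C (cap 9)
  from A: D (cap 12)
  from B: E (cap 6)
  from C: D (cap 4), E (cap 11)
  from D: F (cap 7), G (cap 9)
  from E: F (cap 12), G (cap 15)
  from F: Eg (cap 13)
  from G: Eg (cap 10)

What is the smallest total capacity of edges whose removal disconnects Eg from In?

17

Augment In→A→D→F→Eg: bottleneck 6, flow now 6.
Augment In→B→E→F→Eg: bottleneck 2, flow now 8.
Augment In→C→D→F→Eg: bottleneck 1, flow now 9.
Augment In→C→D→G→Eg: bottleneck 3, flow now 12.
Augment In→C→E→F→Eg: bottleneck 4, flow now 16.
Augment In→C→E→G→Eg: bottleneck 1, flow now 17.
No augmenting path remains; maximum flow = 17.
By max-flow min-cut, the minimum cut capacity equals the max flow.
In the residual graph, reachable from In: {In}.
Min-cut edges: In→A (6), In→B (2), In→C (9); capacity 6 + 2 + 9 = 17.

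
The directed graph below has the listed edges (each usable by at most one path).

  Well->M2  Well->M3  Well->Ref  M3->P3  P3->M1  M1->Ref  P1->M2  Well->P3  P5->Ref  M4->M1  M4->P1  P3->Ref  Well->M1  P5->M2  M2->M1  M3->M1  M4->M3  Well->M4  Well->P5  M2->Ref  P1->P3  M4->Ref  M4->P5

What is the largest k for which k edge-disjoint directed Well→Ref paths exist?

Assign every edge capacity 1; by Menger, the answer equals the max flow.
Path Well→Ref (+1); total 1.
Path Well→M4→Ref (+1); total 2.
Path Well→P5→Ref (+1); total 3.
Path Well→M2→Ref (+1); total 4.
Path Well→P3→Ref (+1); total 5.
Path Well→M1→Ref (+1); total 6.
No residual Well→Ref path; max flow = 6.
Certifying cut of size 6: {M1→Ref, P3→Ref, Well→M2, Well→M4, Well→P5, Well→Ref}.

6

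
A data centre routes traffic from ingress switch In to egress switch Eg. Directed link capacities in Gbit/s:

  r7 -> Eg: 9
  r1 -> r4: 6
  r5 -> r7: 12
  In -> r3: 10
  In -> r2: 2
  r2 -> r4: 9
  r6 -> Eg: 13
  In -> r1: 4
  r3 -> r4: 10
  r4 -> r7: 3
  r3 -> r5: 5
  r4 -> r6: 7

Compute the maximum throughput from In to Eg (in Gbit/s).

15

Augment In→r1→r4→r6→Eg: bottleneck 4, flow now 4.
Augment In→r2→r4→r6→Eg: bottleneck 2, flow now 6.
Augment In→r3→r4→r6→Eg: bottleneck 1, flow now 7.
Augment In→r3→r4→r7→Eg: bottleneck 3, flow now 10.
Augment In→r3→r5→r7→Eg: bottleneck 5, flow now 15.
No augmenting path remains; maximum flow = 15.
In the residual graph, reachable from In: {In, r1, r2, r3, r4}.
Min-cut edges: r3→r5 (5), r4→r6 (7), r4→r7 (3); capacity 5 + 7 + 3 = 15.
This cut is saturated, so no flow can exceed 15.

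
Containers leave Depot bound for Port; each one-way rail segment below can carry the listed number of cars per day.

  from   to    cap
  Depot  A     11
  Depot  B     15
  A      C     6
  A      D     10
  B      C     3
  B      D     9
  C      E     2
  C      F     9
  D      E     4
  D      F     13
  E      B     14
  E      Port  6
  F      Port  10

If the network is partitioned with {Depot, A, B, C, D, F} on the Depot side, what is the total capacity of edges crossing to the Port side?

16

Edges leaving {Depot, A, B, C, D, F}: C→E (2), D→E (4), F→Port (10).
Cut capacity = 2 + 4 + 10 = 16.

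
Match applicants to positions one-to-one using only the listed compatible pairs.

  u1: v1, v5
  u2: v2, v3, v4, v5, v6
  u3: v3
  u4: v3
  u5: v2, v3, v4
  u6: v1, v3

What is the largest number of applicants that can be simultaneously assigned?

5

Unit-capacity flow: source→left, listed edges, right→sink; max matching = max flow.
Augmenting path u1→v1 (+1); matched 1.
Augmenting path u2→v2 (+1); matched 2.
Augmenting path u3→v3 (+1); matched 3.
Augmenting path u5→v4 (+1); matched 4.
Augmenting path u6→v1→u1→v5 (+1); matched 5.
No augmenting path remains; maximum matching = 5.
König certificate: {u1, u2, u5, u6, v3} is a vertex cover of size 5 (every listed pair touches it), so no matching can be larger.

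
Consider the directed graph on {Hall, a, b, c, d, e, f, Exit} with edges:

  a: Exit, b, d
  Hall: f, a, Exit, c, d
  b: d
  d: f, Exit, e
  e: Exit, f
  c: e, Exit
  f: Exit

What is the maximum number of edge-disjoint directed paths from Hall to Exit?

5

Assign every edge capacity 1; by Menger, the answer equals the max flow.
Path Hall→Exit (+1); total 1.
Path Hall→a→Exit (+1); total 2.
Path Hall→c→Exit (+1); total 3.
Path Hall→d→Exit (+1); total 4.
Path Hall→f→Exit (+1); total 5.
No residual Hall→Exit path; max flow = 5.
Certifying cut of size 5: {Hall→Exit, Hall→a, Hall→c, Hall→d, Hall→f}.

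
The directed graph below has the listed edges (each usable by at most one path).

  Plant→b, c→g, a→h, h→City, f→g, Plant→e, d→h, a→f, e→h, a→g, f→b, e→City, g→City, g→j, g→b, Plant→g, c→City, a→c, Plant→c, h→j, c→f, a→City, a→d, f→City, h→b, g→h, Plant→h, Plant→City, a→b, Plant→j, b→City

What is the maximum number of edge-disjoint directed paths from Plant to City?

6

Assign every edge capacity 1; by Menger, the answer equals the max flow.
Path Plant→City (+1); total 1.
Path Plant→b→City (+1); total 2.
Path Plant→c→City (+1); total 3.
Path Plant→e→City (+1); total 4.
Path Plant→g→City (+1); total 5.
Path Plant→h→City (+1); total 6.
No residual Plant→City path; max flow = 6.
Certifying cut of size 6: {Plant→City, Plant→b, Plant→c, Plant→e, Plant→g, Plant→h}.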